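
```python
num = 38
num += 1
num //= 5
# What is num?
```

Trace (tracking num):
num = 38  # -> num = 38
num += 1  # -> num = 39
num //= 5  # -> num = 7

Answer: 7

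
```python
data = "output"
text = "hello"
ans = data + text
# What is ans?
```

Trace (tracking ans):
data = 'output'  # -> data = 'output'
text = 'hello'  # -> text = 'hello'
ans = data + text  # -> ans = 'outputhello'

Answer: 'outputhello'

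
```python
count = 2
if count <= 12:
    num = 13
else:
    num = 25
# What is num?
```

Answer: 13

Derivation:
Trace (tracking num):
count = 2  # -> count = 2
if count <= 12:  # condition is True
    num = 13  # -> num = 13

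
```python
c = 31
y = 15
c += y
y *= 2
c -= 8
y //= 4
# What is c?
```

Trace (tracking c):
c = 31  # -> c = 31
y = 15  # -> y = 15
c += y  # -> c = 46
y *= 2  # -> y = 30
c -= 8  # -> c = 38
y //= 4  # -> y = 7

Answer: 38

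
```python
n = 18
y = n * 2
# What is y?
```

Trace (tracking y):
n = 18  # -> n = 18
y = n * 2  # -> y = 36

Answer: 36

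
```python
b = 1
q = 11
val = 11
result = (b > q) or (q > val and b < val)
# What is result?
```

Trace (tracking result):
b = 1  # -> b = 1
q = 11  # -> q = 11
val = 11  # -> val = 11
result = b > q or (q > val and b < val)  # -> result = False

Answer: False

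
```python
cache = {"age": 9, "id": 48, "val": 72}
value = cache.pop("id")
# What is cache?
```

Answer: {'age': 9, 'val': 72}

Derivation:
Trace (tracking cache):
cache = {'age': 9, 'id': 48, 'val': 72}  # -> cache = {'age': 9, 'id': 48, 'val': 72}
value = cache.pop('id')  # -> value = 48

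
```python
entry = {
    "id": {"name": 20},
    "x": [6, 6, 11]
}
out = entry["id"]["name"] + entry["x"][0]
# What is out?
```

Answer: 26

Derivation:
Trace (tracking out):
entry = {'id': {'name': 20}, 'x': [6, 6, 11]}  # -> entry = {'id': {'name': 20}, 'x': [6, 6, 11]}
out = entry['id']['name'] + entry['x'][0]  # -> out = 26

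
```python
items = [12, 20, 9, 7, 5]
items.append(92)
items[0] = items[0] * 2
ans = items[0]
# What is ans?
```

Trace (tracking ans):
items = [12, 20, 9, 7, 5]  # -> items = [12, 20, 9, 7, 5]
items.append(92)  # -> items = [12, 20, 9, 7, 5, 92]
items[0] = items[0] * 2  # -> items = [24, 20, 9, 7, 5, 92]
ans = items[0]  # -> ans = 24

Answer: 24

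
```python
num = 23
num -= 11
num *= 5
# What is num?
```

Trace (tracking num):
num = 23  # -> num = 23
num -= 11  # -> num = 12
num *= 5  # -> num = 60

Answer: 60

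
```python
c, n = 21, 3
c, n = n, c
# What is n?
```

Answer: 21

Derivation:
Trace (tracking n):
c, n = (21, 3)  # -> c = 21, n = 3
c, n = (n, c)  # -> c = 3, n = 21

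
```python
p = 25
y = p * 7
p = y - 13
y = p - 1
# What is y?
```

Trace (tracking y):
p = 25  # -> p = 25
y = p * 7  # -> y = 175
p = y - 13  # -> p = 162
y = p - 1  # -> y = 161

Answer: 161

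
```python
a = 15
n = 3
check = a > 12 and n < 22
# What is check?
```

Answer: True

Derivation:
Trace (tracking check):
a = 15  # -> a = 15
n = 3  # -> n = 3
check = a > 12 and n < 22  # -> check = True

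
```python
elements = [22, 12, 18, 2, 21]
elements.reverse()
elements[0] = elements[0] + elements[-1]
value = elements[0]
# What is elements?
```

Trace (tracking elements):
elements = [22, 12, 18, 2, 21]  # -> elements = [22, 12, 18, 2, 21]
elements.reverse()  # -> elements = [21, 2, 18, 12, 22]
elements[0] = elements[0] + elements[-1]  # -> elements = [43, 2, 18, 12, 22]
value = elements[0]  # -> value = 43

Answer: [43, 2, 18, 12, 22]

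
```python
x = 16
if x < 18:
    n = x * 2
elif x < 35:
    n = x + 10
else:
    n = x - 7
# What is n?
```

Answer: 32

Derivation:
Trace (tracking n):
x = 16  # -> x = 16
if x < 18:  # condition is True
    n = x * 2  # -> n = 32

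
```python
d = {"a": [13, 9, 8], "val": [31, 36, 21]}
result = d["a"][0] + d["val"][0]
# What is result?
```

Trace (tracking result):
d = {'a': [13, 9, 8], 'val': [31, 36, 21]}  # -> d = {'a': [13, 9, 8], 'val': [31, 36, 21]}
result = d['a'][0] + d['val'][0]  # -> result = 44

Answer: 44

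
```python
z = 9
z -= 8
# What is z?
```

Answer: 1

Derivation:
Trace (tracking z):
z = 9  # -> z = 9
z -= 8  # -> z = 1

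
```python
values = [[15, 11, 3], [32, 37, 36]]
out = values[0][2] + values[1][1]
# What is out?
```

Trace (tracking out):
values = [[15, 11, 3], [32, 37, 36]]  # -> values = [[15, 11, 3], [32, 37, 36]]
out = values[0][2] + values[1][1]  # -> out = 40

Answer: 40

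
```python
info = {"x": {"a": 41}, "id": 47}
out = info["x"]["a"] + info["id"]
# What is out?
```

Trace (tracking out):
info = {'x': {'a': 41}, 'id': 47}  # -> info = {'x': {'a': 41}, 'id': 47}
out = info['x']['a'] + info['id']  # -> out = 88

Answer: 88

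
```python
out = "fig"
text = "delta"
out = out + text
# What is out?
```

Trace (tracking out):
out = 'fig'  # -> out = 'fig'
text = 'delta'  # -> text = 'delta'
out = out + text  # -> out = 'figdelta'

Answer: 'figdelta'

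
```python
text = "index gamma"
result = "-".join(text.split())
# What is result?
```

Trace (tracking result):
text = 'index gamma'  # -> text = 'index gamma'
result = '-'.join(text.split())  # -> result = 'index-gamma'

Answer: 'index-gamma'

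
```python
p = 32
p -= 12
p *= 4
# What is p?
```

Answer: 80

Derivation:
Trace (tracking p):
p = 32  # -> p = 32
p -= 12  # -> p = 20
p *= 4  # -> p = 80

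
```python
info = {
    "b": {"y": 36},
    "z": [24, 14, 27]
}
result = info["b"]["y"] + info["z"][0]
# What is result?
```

Answer: 60

Derivation:
Trace (tracking result):
info = {'b': {'y': 36}, 'z': [24, 14, 27]}  # -> info = {'b': {'y': 36}, 'z': [24, 14, 27]}
result = info['b']['y'] + info['z'][0]  # -> result = 60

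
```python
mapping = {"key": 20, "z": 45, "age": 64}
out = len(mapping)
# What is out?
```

Trace (tracking out):
mapping = {'key': 20, 'z': 45, 'age': 64}  # -> mapping = {'key': 20, 'z': 45, 'age': 64}
out = len(mapping)  # -> out = 3

Answer: 3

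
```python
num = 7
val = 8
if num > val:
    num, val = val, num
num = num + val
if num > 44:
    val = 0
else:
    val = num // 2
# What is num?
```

Answer: 15

Derivation:
Trace (tracking num):
num = 7  # -> num = 7
val = 8  # -> val = 8
if num > val:  # condition is False
num = num + val  # -> num = 15
if num > 44:  # condition is False
else:
    val = num // 2  # -> val = 7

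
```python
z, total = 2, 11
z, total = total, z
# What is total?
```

Trace (tracking total):
z, total = (2, 11)  # -> z = 2, total = 11
z, total = (total, z)  # -> z = 11, total = 2

Answer: 2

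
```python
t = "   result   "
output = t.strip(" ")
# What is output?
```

Answer: 'result'

Derivation:
Trace (tracking output):
t = '   result   '  # -> t = '   result   '
output = t.strip(' ')  # -> output = 'result'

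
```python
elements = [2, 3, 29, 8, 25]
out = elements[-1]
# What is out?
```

Trace (tracking out):
elements = [2, 3, 29, 8, 25]  # -> elements = [2, 3, 29, 8, 25]
out = elements[-1]  # -> out = 25

Answer: 25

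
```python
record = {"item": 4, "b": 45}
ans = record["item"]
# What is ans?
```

Trace (tracking ans):
record = {'item': 4, 'b': 45}  # -> record = {'item': 4, 'b': 45}
ans = record['item']  # -> ans = 4

Answer: 4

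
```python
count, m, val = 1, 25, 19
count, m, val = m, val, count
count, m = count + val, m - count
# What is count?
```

Answer: 26

Derivation:
Trace (tracking count):
count, m, val = (1, 25, 19)  # -> count = 1, m = 25, val = 19
count, m, val = (m, val, count)  # -> count = 25, m = 19, val = 1
count, m = (count + val, m - count)  # -> count = 26, m = -6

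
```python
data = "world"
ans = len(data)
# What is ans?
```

Trace (tracking ans):
data = 'world'  # -> data = 'world'
ans = len(data)  # -> ans = 5

Answer: 5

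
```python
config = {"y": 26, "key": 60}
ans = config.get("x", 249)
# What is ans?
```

Trace (tracking ans):
config = {'y': 26, 'key': 60}  # -> config = {'y': 26, 'key': 60}
ans = config.get('x', 249)  # -> ans = 249

Answer: 249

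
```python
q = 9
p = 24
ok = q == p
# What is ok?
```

Trace (tracking ok):
q = 9  # -> q = 9
p = 24  # -> p = 24
ok = q == p  # -> ok = False

Answer: False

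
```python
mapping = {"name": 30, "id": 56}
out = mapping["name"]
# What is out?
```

Answer: 30

Derivation:
Trace (tracking out):
mapping = {'name': 30, 'id': 56}  # -> mapping = {'name': 30, 'id': 56}
out = mapping['name']  # -> out = 30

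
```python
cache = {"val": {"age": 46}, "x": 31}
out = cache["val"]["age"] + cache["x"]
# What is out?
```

Answer: 77

Derivation:
Trace (tracking out):
cache = {'val': {'age': 46}, 'x': 31}  # -> cache = {'val': {'age': 46}, 'x': 31}
out = cache['val']['age'] + cache['x']  # -> out = 77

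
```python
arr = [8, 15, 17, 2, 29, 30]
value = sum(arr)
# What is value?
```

Answer: 101

Derivation:
Trace (tracking value):
arr = [8, 15, 17, 2, 29, 30]  # -> arr = [8, 15, 17, 2, 29, 30]
value = sum(arr)  # -> value = 101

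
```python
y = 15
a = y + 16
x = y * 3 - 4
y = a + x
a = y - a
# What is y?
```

Trace (tracking y):
y = 15  # -> y = 15
a = y + 16  # -> a = 31
x = y * 3 - 4  # -> x = 41
y = a + x  # -> y = 72
a = y - a  # -> a = 41

Answer: 72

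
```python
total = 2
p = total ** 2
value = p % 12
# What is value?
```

Trace (tracking value):
total = 2  # -> total = 2
p = total ** 2  # -> p = 4
value = p % 12  # -> value = 4

Answer: 4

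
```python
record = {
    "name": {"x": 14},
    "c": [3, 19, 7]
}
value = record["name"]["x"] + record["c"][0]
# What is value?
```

Answer: 17

Derivation:
Trace (tracking value):
record = {'name': {'x': 14}, 'c': [3, 19, 7]}  # -> record = {'name': {'x': 14}, 'c': [3, 19, 7]}
value = record['name']['x'] + record['c'][0]  # -> value = 17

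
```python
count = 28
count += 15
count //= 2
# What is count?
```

Trace (tracking count):
count = 28  # -> count = 28
count += 15  # -> count = 43
count //= 2  # -> count = 21

Answer: 21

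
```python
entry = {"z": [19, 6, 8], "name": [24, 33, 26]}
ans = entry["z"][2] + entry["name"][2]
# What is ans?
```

Trace (tracking ans):
entry = {'z': [19, 6, 8], 'name': [24, 33, 26]}  # -> entry = {'z': [19, 6, 8], 'name': [24, 33, 26]}
ans = entry['z'][2] + entry['name'][2]  # -> ans = 34

Answer: 34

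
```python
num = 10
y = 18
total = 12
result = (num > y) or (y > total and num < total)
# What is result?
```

Answer: True

Derivation:
Trace (tracking result):
num = 10  # -> num = 10
y = 18  # -> y = 18
total = 12  # -> total = 12
result = num > y or (y > total and num < total)  # -> result = True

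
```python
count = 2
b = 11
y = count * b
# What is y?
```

Answer: 22

Derivation:
Trace (tracking y):
count = 2  # -> count = 2
b = 11  # -> b = 11
y = count * b  # -> y = 22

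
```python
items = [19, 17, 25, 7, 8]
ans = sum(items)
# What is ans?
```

Trace (tracking ans):
items = [19, 17, 25, 7, 8]  # -> items = [19, 17, 25, 7, 8]
ans = sum(items)  # -> ans = 76

Answer: 76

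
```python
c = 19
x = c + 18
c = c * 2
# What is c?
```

Trace (tracking c):
c = 19  # -> c = 19
x = c + 18  # -> x = 37
c = c * 2  # -> c = 38

Answer: 38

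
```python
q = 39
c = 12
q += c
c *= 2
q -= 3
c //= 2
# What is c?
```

Trace (tracking c):
q = 39  # -> q = 39
c = 12  # -> c = 12
q += c  # -> q = 51
c *= 2  # -> c = 24
q -= 3  # -> q = 48
c //= 2  # -> c = 12

Answer: 12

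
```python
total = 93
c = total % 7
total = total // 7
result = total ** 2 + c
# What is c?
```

Trace (tracking c):
total = 93  # -> total = 93
c = total % 7  # -> c = 2
total = total // 7  # -> total = 13
result = total ** 2 + c  # -> result = 171

Answer: 2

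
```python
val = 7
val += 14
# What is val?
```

Answer: 21

Derivation:
Trace (tracking val):
val = 7  # -> val = 7
val += 14  # -> val = 21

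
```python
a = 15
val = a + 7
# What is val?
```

Trace (tracking val):
a = 15  # -> a = 15
val = a + 7  # -> val = 22

Answer: 22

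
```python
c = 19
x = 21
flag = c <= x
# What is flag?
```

Trace (tracking flag):
c = 19  # -> c = 19
x = 21  # -> x = 21
flag = c <= x  # -> flag = True

Answer: True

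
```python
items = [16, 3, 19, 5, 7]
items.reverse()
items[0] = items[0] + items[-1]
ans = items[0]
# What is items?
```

Trace (tracking items):
items = [16, 3, 19, 5, 7]  # -> items = [16, 3, 19, 5, 7]
items.reverse()  # -> items = [7, 5, 19, 3, 16]
items[0] = items[0] + items[-1]  # -> items = [23, 5, 19, 3, 16]
ans = items[0]  # -> ans = 23

Answer: [23, 5, 19, 3, 16]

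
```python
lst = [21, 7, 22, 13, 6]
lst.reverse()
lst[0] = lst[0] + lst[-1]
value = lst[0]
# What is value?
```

Answer: 27

Derivation:
Trace (tracking value):
lst = [21, 7, 22, 13, 6]  # -> lst = [21, 7, 22, 13, 6]
lst.reverse()  # -> lst = [6, 13, 22, 7, 21]
lst[0] = lst[0] + lst[-1]  # -> lst = [27, 13, 22, 7, 21]
value = lst[0]  # -> value = 27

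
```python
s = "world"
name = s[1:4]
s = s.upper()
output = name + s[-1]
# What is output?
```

Answer: 'orlD'

Derivation:
Trace (tracking output):
s = 'world'  # -> s = 'world'
name = s[1:4]  # -> name = 'orl'
s = s.upper()  # -> s = 'WORLD'
output = name + s[-1]  # -> output = 'orlD'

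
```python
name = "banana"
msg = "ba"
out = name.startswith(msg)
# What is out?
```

Trace (tracking out):
name = 'banana'  # -> name = 'banana'
msg = 'ba'  # -> msg = 'ba'
out = name.startswith(msg)  # -> out = True

Answer: True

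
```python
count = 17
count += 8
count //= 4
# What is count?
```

Trace (tracking count):
count = 17  # -> count = 17
count += 8  # -> count = 25
count //= 4  # -> count = 6

Answer: 6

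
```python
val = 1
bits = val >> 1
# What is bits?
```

Trace (tracking bits):
val = 1  # -> val = 1
bits = val >> 1  # -> bits = 0

Answer: 0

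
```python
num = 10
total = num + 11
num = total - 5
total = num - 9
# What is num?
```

Answer: 16

Derivation:
Trace (tracking num):
num = 10  # -> num = 10
total = num + 11  # -> total = 21
num = total - 5  # -> num = 16
total = num - 9  # -> total = 7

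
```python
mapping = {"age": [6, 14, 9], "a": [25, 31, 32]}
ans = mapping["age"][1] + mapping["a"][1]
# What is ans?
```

Answer: 45

Derivation:
Trace (tracking ans):
mapping = {'age': [6, 14, 9], 'a': [25, 31, 32]}  # -> mapping = {'age': [6, 14, 9], 'a': [25, 31, 32]}
ans = mapping['age'][1] + mapping['a'][1]  # -> ans = 45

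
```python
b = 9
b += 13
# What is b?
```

Trace (tracking b):
b = 9  # -> b = 9
b += 13  # -> b = 22

Answer: 22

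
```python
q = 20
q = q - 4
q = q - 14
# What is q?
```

Answer: 2

Derivation:
Trace (tracking q):
q = 20  # -> q = 20
q = q - 4  # -> q = 16
q = q - 14  # -> q = 2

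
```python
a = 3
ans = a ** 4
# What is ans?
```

Trace (tracking ans):
a = 3  # -> a = 3
ans = a ** 4  # -> ans = 81

Answer: 81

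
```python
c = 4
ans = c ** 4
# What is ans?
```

Trace (tracking ans):
c = 4  # -> c = 4
ans = c ** 4  # -> ans = 256

Answer: 256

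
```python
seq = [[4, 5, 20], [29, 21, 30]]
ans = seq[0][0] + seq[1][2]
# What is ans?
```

Answer: 34

Derivation:
Trace (tracking ans):
seq = [[4, 5, 20], [29, 21, 30]]  # -> seq = [[4, 5, 20], [29, 21, 30]]
ans = seq[0][0] + seq[1][2]  # -> ans = 34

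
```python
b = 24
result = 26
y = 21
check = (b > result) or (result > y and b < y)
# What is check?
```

Trace (tracking check):
b = 24  # -> b = 24
result = 26  # -> result = 26
y = 21  # -> y = 21
check = b > result or (result > y and b < y)  # -> check = False

Answer: False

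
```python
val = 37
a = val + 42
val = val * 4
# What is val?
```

Answer: 148

Derivation:
Trace (tracking val):
val = 37  # -> val = 37
a = val + 42  # -> a = 79
val = val * 4  # -> val = 148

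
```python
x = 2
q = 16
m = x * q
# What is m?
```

Trace (tracking m):
x = 2  # -> x = 2
q = 16  # -> q = 16
m = x * q  # -> m = 32

Answer: 32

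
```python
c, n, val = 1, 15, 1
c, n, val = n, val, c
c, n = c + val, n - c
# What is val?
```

Answer: 1

Derivation:
Trace (tracking val):
c, n, val = (1, 15, 1)  # -> c = 1, n = 15, val = 1
c, n, val = (n, val, c)  # -> c = 15, n = 1, val = 1
c, n = (c + val, n - c)  # -> c = 16, n = -14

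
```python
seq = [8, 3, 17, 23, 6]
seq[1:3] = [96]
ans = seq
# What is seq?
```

Trace (tracking seq):
seq = [8, 3, 17, 23, 6]  # -> seq = [8, 3, 17, 23, 6]
seq[1:3] = [96]  # -> seq = [8, 96, 23, 6]
ans = seq  # -> ans = [8, 96, 23, 6]

Answer: [8, 96, 23, 6]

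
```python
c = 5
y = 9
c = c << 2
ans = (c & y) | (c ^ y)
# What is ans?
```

Trace (tracking ans):
c = 5  # -> c = 5
y = 9  # -> y = 9
c = c << 2  # -> c = 20
ans = c & y | c ^ y  # -> ans = 29

Answer: 29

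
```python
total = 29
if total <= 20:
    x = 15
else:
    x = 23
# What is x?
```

Trace (tracking x):
total = 29  # -> total = 29
if total <= 20:  # condition is False
else:
    x = 23  # -> x = 23

Answer: 23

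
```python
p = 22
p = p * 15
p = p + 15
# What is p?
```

Trace (tracking p):
p = 22  # -> p = 22
p = p * 15  # -> p = 330
p = p + 15  # -> p = 345

Answer: 345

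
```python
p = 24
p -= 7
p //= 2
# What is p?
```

Trace (tracking p):
p = 24  # -> p = 24
p -= 7  # -> p = 17
p //= 2  # -> p = 8

Answer: 8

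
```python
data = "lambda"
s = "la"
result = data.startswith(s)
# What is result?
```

Trace (tracking result):
data = 'lambda'  # -> data = 'lambda'
s = 'la'  # -> s = 'la'
result = data.startswith(s)  # -> result = True

Answer: True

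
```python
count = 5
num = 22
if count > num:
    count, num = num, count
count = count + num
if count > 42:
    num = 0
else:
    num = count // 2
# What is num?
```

Trace (tracking num):
count = 5  # -> count = 5
num = 22  # -> num = 22
if count > num:  # condition is False
count = count + num  # -> count = 27
if count > 42:  # condition is False
else:
    num = count // 2  # -> num = 13

Answer: 13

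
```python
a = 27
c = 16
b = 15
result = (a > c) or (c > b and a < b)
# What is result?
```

Trace (tracking result):
a = 27  # -> a = 27
c = 16  # -> c = 16
b = 15  # -> b = 15
result = a > c or (c > b and a < b)  # -> result = True

Answer: True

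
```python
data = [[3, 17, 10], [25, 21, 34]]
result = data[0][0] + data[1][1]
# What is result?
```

Answer: 24

Derivation:
Trace (tracking result):
data = [[3, 17, 10], [25, 21, 34]]  # -> data = [[3, 17, 10], [25, 21, 34]]
result = data[0][0] + data[1][1]  # -> result = 24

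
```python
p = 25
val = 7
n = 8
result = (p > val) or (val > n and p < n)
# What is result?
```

Answer: True

Derivation:
Trace (tracking result):
p = 25  # -> p = 25
val = 7  # -> val = 7
n = 8  # -> n = 8
result = p > val or (val > n and p < n)  # -> result = True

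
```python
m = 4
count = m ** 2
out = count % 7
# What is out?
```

Trace (tracking out):
m = 4  # -> m = 4
count = m ** 2  # -> count = 16
out = count % 7  # -> out = 2

Answer: 2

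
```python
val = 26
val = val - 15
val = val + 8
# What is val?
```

Answer: 19

Derivation:
Trace (tracking val):
val = 26  # -> val = 26
val = val - 15  # -> val = 11
val = val + 8  # -> val = 19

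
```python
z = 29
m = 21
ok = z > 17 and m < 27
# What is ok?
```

Trace (tracking ok):
z = 29  # -> z = 29
m = 21  # -> m = 21
ok = z > 17 and m < 27  # -> ok = True

Answer: True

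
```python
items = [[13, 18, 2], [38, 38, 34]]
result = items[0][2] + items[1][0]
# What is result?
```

Answer: 40

Derivation:
Trace (tracking result):
items = [[13, 18, 2], [38, 38, 34]]  # -> items = [[13, 18, 2], [38, 38, 34]]
result = items[0][2] + items[1][0]  # -> result = 40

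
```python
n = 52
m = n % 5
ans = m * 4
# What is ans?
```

Answer: 8

Derivation:
Trace (tracking ans):
n = 52  # -> n = 52
m = n % 5  # -> m = 2
ans = m * 4  # -> ans = 8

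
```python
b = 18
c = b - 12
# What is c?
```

Answer: 6

Derivation:
Trace (tracking c):
b = 18  # -> b = 18
c = b - 12  # -> c = 6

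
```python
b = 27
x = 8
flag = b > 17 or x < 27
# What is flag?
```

Trace (tracking flag):
b = 27  # -> b = 27
x = 8  # -> x = 8
flag = b > 17 or x < 27  # -> flag = True

Answer: True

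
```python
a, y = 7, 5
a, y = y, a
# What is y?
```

Answer: 7

Derivation:
Trace (tracking y):
a, y = (7, 5)  # -> a = 7, y = 5
a, y = (y, a)  # -> a = 5, y = 7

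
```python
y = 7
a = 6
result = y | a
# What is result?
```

Answer: 7

Derivation:
Trace (tracking result):
y = 7  # -> y = 7
a = 6  # -> a = 6
result = y | a  # -> result = 7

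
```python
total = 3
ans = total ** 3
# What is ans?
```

Answer: 27

Derivation:
Trace (tracking ans):
total = 3  # -> total = 3
ans = total ** 3  # -> ans = 27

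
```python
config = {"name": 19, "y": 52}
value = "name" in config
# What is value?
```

Trace (tracking value):
config = {'name': 19, 'y': 52}  # -> config = {'name': 19, 'y': 52}
value = 'name' in config  # -> value = True

Answer: True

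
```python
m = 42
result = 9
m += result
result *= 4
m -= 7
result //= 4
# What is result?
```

Trace (tracking result):
m = 42  # -> m = 42
result = 9  # -> result = 9
m += result  # -> m = 51
result *= 4  # -> result = 36
m -= 7  # -> m = 44
result //= 4  # -> result = 9

Answer: 9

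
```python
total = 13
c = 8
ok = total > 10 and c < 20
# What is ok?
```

Answer: True

Derivation:
Trace (tracking ok):
total = 13  # -> total = 13
c = 8  # -> c = 8
ok = total > 10 and c < 20  # -> ok = True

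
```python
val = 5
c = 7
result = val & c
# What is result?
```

Trace (tracking result):
val = 5  # -> val = 5
c = 7  # -> c = 7
result = val & c  # -> result = 5

Answer: 5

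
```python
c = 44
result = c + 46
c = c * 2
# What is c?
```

Trace (tracking c):
c = 44  # -> c = 44
result = c + 46  # -> result = 90
c = c * 2  # -> c = 88

Answer: 88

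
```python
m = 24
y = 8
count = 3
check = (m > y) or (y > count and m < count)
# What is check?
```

Trace (tracking check):
m = 24  # -> m = 24
y = 8  # -> y = 8
count = 3  # -> count = 3
check = m > y or (y > count and m < count)  # -> check = True

Answer: True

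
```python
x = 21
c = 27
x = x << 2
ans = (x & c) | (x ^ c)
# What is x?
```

Trace (tracking x):
x = 21  # -> x = 21
c = 27  # -> c = 27
x = x << 2  # -> x = 84
ans = x & c | x ^ c  # -> ans = 95

Answer: 84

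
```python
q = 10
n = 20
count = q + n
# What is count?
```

Trace (tracking count):
q = 10  # -> q = 10
n = 20  # -> n = 20
count = q + n  # -> count = 30

Answer: 30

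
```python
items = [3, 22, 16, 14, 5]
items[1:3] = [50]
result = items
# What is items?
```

Trace (tracking items):
items = [3, 22, 16, 14, 5]  # -> items = [3, 22, 16, 14, 5]
items[1:3] = [50]  # -> items = [3, 50, 14, 5]
result = items  # -> result = [3, 50, 14, 5]

Answer: [3, 50, 14, 5]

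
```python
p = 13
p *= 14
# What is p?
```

Trace (tracking p):
p = 13  # -> p = 13
p *= 14  # -> p = 182

Answer: 182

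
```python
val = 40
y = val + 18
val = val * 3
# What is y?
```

Answer: 58

Derivation:
Trace (tracking y):
val = 40  # -> val = 40
y = val + 18  # -> y = 58
val = val * 3  # -> val = 120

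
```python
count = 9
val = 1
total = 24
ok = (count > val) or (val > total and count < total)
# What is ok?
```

Trace (tracking ok):
count = 9  # -> count = 9
val = 1  # -> val = 1
total = 24  # -> total = 24
ok = count > val or (val > total and count < total)  # -> ok = True

Answer: True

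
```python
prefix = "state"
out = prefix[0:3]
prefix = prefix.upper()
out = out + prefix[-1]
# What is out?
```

Trace (tracking out):
prefix = 'state'  # -> prefix = 'state'
out = prefix[0:3]  # -> out = 'sta'
prefix = prefix.upper()  # -> prefix = 'STATE'
out = out + prefix[-1]  # -> out = 'staE'

Answer: 'staE'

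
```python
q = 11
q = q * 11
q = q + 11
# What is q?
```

Trace (tracking q):
q = 11  # -> q = 11
q = q * 11  # -> q = 121
q = q + 11  # -> q = 132

Answer: 132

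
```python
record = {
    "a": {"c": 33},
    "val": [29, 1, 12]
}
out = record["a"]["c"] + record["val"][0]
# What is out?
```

Trace (tracking out):
record = {'a': {'c': 33}, 'val': [29, 1, 12]}  # -> record = {'a': {'c': 33}, 'val': [29, 1, 12]}
out = record['a']['c'] + record['val'][0]  # -> out = 62

Answer: 62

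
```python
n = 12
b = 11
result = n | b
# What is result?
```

Trace (tracking result):
n = 12  # -> n = 12
b = 11  # -> b = 11
result = n | b  # -> result = 15

Answer: 15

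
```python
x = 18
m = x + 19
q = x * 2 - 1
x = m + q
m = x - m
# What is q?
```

Answer: 35

Derivation:
Trace (tracking q):
x = 18  # -> x = 18
m = x + 19  # -> m = 37
q = x * 2 - 1  # -> q = 35
x = m + q  # -> x = 72
m = x - m  # -> m = 35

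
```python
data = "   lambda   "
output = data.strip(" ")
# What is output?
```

Answer: 'lambda'

Derivation:
Trace (tracking output):
data = '   lambda   '  # -> data = '   lambda   '
output = data.strip(' ')  # -> output = 'lambda'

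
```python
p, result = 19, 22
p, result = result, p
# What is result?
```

Trace (tracking result):
p, result = (19, 22)  # -> p = 19, result = 22
p, result = (result, p)  # -> p = 22, result = 19

Answer: 19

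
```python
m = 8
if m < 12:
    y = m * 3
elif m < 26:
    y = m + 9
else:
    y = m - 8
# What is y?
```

Trace (tracking y):
m = 8  # -> m = 8
if m < 12:  # condition is True
    y = m * 3  # -> y = 24

Answer: 24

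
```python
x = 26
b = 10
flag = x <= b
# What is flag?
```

Trace (tracking flag):
x = 26  # -> x = 26
b = 10  # -> b = 10
flag = x <= b  # -> flag = False

Answer: False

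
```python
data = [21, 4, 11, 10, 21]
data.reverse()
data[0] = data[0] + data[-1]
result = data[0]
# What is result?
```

Trace (tracking result):
data = [21, 4, 11, 10, 21]  # -> data = [21, 4, 11, 10, 21]
data.reverse()  # -> data = [21, 10, 11, 4, 21]
data[0] = data[0] + data[-1]  # -> data = [42, 10, 11, 4, 21]
result = data[0]  # -> result = 42

Answer: 42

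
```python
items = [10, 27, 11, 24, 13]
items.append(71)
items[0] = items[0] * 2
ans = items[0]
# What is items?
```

Trace (tracking items):
items = [10, 27, 11, 24, 13]  # -> items = [10, 27, 11, 24, 13]
items.append(71)  # -> items = [10, 27, 11, 24, 13, 71]
items[0] = items[0] * 2  # -> items = [20, 27, 11, 24, 13, 71]
ans = items[0]  # -> ans = 20

Answer: [20, 27, 11, 24, 13, 71]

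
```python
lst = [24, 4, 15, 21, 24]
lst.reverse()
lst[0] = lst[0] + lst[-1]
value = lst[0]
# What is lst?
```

Trace (tracking lst):
lst = [24, 4, 15, 21, 24]  # -> lst = [24, 4, 15, 21, 24]
lst.reverse()  # -> lst = [24, 21, 15, 4, 24]
lst[0] = lst[0] + lst[-1]  # -> lst = [48, 21, 15, 4, 24]
value = lst[0]  # -> value = 48

Answer: [48, 21, 15, 4, 24]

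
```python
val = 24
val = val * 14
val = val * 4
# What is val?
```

Answer: 1344

Derivation:
Trace (tracking val):
val = 24  # -> val = 24
val = val * 14  # -> val = 336
val = val * 4  # -> val = 1344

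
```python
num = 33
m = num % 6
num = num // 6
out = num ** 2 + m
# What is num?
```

Answer: 5

Derivation:
Trace (tracking num):
num = 33  # -> num = 33
m = num % 6  # -> m = 3
num = num // 6  # -> num = 5
out = num ** 2 + m  # -> out = 28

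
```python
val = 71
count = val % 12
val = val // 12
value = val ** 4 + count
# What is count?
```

Answer: 11

Derivation:
Trace (tracking count):
val = 71  # -> val = 71
count = val % 12  # -> count = 11
val = val // 12  # -> val = 5
value = val ** 4 + count  # -> value = 636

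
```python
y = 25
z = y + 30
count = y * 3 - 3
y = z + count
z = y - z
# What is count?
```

Trace (tracking count):
y = 25  # -> y = 25
z = y + 30  # -> z = 55
count = y * 3 - 3  # -> count = 72
y = z + count  # -> y = 127
z = y - z  # -> z = 72

Answer: 72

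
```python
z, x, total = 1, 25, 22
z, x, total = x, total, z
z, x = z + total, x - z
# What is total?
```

Answer: 1

Derivation:
Trace (tracking total):
z, x, total = (1, 25, 22)  # -> z = 1, x = 25, total = 22
z, x, total = (x, total, z)  # -> z = 25, x = 22, total = 1
z, x = (z + total, x - z)  # -> z = 26, x = -3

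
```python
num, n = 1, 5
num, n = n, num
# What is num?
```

Answer: 5

Derivation:
Trace (tracking num):
num, n = (1, 5)  # -> num = 1, n = 5
num, n = (n, num)  # -> num = 5, n = 1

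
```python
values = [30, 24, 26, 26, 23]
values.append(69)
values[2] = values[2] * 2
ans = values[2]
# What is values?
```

Answer: [30, 24, 52, 26, 23, 69]

Derivation:
Trace (tracking values):
values = [30, 24, 26, 26, 23]  # -> values = [30, 24, 26, 26, 23]
values.append(69)  # -> values = [30, 24, 26, 26, 23, 69]
values[2] = values[2] * 2  # -> values = [30, 24, 52, 26, 23, 69]
ans = values[2]  # -> ans = 52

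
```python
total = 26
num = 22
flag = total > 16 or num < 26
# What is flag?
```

Answer: True

Derivation:
Trace (tracking flag):
total = 26  # -> total = 26
num = 22  # -> num = 22
flag = total > 16 or num < 26  # -> flag = True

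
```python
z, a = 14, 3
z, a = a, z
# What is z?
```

Trace (tracking z):
z, a = (14, 3)  # -> z = 14, a = 3
z, a = (a, z)  # -> z = 3, a = 14

Answer: 3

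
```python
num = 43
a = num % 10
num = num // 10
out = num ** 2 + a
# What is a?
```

Trace (tracking a):
num = 43  # -> num = 43
a = num % 10  # -> a = 3
num = num // 10  # -> num = 4
out = num ** 2 + a  # -> out = 19

Answer: 3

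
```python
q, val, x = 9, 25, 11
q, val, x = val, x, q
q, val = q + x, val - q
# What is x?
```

Trace (tracking x):
q, val, x = (9, 25, 11)  # -> q = 9, val = 25, x = 11
q, val, x = (val, x, q)  # -> q = 25, val = 11, x = 9
q, val = (q + x, val - q)  # -> q = 34, val = -14

Answer: 9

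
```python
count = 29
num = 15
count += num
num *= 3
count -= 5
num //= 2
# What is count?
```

Trace (tracking count):
count = 29  # -> count = 29
num = 15  # -> num = 15
count += num  # -> count = 44
num *= 3  # -> num = 45
count -= 5  # -> count = 39
num //= 2  # -> num = 22

Answer: 39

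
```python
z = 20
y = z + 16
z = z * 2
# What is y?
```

Trace (tracking y):
z = 20  # -> z = 20
y = z + 16  # -> y = 36
z = z * 2  # -> z = 40

Answer: 36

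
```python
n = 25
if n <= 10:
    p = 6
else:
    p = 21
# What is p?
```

Trace (tracking p):
n = 25  # -> n = 25
if n <= 10:  # condition is False
else:
    p = 21  # -> p = 21

Answer: 21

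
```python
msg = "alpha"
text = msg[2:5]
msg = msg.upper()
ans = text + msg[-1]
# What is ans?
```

Trace (tracking ans):
msg = 'alpha'  # -> msg = 'alpha'
text = msg[2:5]  # -> text = 'pha'
msg = msg.upper()  # -> msg = 'ALPHA'
ans = text + msg[-1]  # -> ans = 'phaA'

Answer: 'phaA'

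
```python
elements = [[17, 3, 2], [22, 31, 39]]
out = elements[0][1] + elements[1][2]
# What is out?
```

Answer: 42

Derivation:
Trace (tracking out):
elements = [[17, 3, 2], [22, 31, 39]]  # -> elements = [[17, 3, 2], [22, 31, 39]]
out = elements[0][1] + elements[1][2]  # -> out = 42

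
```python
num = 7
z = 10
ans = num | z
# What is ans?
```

Answer: 15

Derivation:
Trace (tracking ans):
num = 7  # -> num = 7
z = 10  # -> z = 10
ans = num | z  # -> ans = 15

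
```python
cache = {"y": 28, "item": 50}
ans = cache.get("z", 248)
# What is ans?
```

Trace (tracking ans):
cache = {'y': 28, 'item': 50}  # -> cache = {'y': 28, 'item': 50}
ans = cache.get('z', 248)  # -> ans = 248

Answer: 248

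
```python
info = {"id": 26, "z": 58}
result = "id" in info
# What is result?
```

Answer: True

Derivation:
Trace (tracking result):
info = {'id': 26, 'z': 58}  # -> info = {'id': 26, 'z': 58}
result = 'id' in info  # -> result = True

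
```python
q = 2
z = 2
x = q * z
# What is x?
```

Answer: 4

Derivation:
Trace (tracking x):
q = 2  # -> q = 2
z = 2  # -> z = 2
x = q * z  # -> x = 4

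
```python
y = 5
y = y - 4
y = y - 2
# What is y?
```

Trace (tracking y):
y = 5  # -> y = 5
y = y - 4  # -> y = 1
y = y - 2  # -> y = -1

Answer: -1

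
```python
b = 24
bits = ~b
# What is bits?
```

Answer: -25

Derivation:
Trace (tracking bits):
b = 24  # -> b = 24
bits = ~b  # -> bits = -25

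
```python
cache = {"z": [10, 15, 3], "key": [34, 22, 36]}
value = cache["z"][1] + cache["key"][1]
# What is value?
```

Trace (tracking value):
cache = {'z': [10, 15, 3], 'key': [34, 22, 36]}  # -> cache = {'z': [10, 15, 3], 'key': [34, 22, 36]}
value = cache['z'][1] + cache['key'][1]  # -> value = 37

Answer: 37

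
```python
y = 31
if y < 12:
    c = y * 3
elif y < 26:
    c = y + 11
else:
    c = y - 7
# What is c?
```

Trace (tracking c):
y = 31  # -> y = 31
if y < 12:  # condition is False
elif y < 26:  # condition is False
else:
    c = y - 7  # -> c = 24

Answer: 24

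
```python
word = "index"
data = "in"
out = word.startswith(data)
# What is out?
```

Trace (tracking out):
word = 'index'  # -> word = 'index'
data = 'in'  # -> data = 'in'
out = word.startswith(data)  # -> out = True

Answer: True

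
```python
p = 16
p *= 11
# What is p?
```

Answer: 176

Derivation:
Trace (tracking p):
p = 16  # -> p = 16
p *= 11  # -> p = 176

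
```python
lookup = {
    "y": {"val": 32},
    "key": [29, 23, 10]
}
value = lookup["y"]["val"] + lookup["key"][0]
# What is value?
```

Answer: 61

Derivation:
Trace (tracking value):
lookup = {'y': {'val': 32}, 'key': [29, 23, 10]}  # -> lookup = {'y': {'val': 32}, 'key': [29, 23, 10]}
value = lookup['y']['val'] + lookup['key'][0]  # -> value = 61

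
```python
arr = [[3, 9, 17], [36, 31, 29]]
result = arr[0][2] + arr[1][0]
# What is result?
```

Answer: 53

Derivation:
Trace (tracking result):
arr = [[3, 9, 17], [36, 31, 29]]  # -> arr = [[3, 9, 17], [36, 31, 29]]
result = arr[0][2] + arr[1][0]  # -> result = 53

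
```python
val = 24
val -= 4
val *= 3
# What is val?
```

Trace (tracking val):
val = 24  # -> val = 24
val -= 4  # -> val = 20
val *= 3  # -> val = 60

Answer: 60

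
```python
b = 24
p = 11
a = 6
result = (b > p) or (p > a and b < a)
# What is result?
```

Trace (tracking result):
b = 24  # -> b = 24
p = 11  # -> p = 11
a = 6  # -> a = 6
result = b > p or (p > a and b < a)  # -> result = True

Answer: True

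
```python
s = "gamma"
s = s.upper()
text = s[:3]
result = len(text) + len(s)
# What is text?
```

Answer: 'GAM'

Derivation:
Trace (tracking text):
s = 'gamma'  # -> s = 'gamma'
s = s.upper()  # -> s = 'GAMMA'
text = s[:3]  # -> text = 'GAM'
result = len(text) + len(s)  # -> result = 8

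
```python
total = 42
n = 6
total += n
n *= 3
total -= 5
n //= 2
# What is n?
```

Trace (tracking n):
total = 42  # -> total = 42
n = 6  # -> n = 6
total += n  # -> total = 48
n *= 3  # -> n = 18
total -= 5  # -> total = 43
n //= 2  # -> n = 9

Answer: 9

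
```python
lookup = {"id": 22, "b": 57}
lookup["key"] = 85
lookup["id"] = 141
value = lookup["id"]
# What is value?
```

Trace (tracking value):
lookup = {'id': 22, 'b': 57}  # -> lookup = {'id': 22, 'b': 57}
lookup['key'] = 85  # -> lookup = {'id': 22, 'b': 57, 'key': 85}
lookup['id'] = 141  # -> lookup = {'id': 141, 'b': 57, 'key': 85}
value = lookup['id']  # -> value = 141

Answer: 141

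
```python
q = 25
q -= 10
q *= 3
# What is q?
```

Trace (tracking q):
q = 25  # -> q = 25
q -= 10  # -> q = 15
q *= 3  # -> q = 45

Answer: 45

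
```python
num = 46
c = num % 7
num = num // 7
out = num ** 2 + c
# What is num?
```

Trace (tracking num):
num = 46  # -> num = 46
c = num % 7  # -> c = 4
num = num // 7  # -> num = 6
out = num ** 2 + c  # -> out = 40

Answer: 6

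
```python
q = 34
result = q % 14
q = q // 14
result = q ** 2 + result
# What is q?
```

Answer: 2

Derivation:
Trace (tracking q):
q = 34  # -> q = 34
result = q % 14  # -> result = 6
q = q // 14  # -> q = 2
result = q ** 2 + result  # -> result = 10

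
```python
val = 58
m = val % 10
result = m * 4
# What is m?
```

Trace (tracking m):
val = 58  # -> val = 58
m = val % 10  # -> m = 8
result = m * 4  # -> result = 32

Answer: 8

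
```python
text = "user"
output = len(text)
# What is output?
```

Answer: 4

Derivation:
Trace (tracking output):
text = 'user'  # -> text = 'user'
output = len(text)  # -> output = 4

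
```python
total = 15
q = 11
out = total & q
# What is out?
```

Answer: 11

Derivation:
Trace (tracking out):
total = 15  # -> total = 15
q = 11  # -> q = 11
out = total & q  # -> out = 11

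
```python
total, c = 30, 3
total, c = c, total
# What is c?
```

Answer: 30

Derivation:
Trace (tracking c):
total, c = (30, 3)  # -> total = 30, c = 3
total, c = (c, total)  # -> total = 3, c = 30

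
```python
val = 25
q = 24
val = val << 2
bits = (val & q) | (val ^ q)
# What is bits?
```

Answer: 124

Derivation:
Trace (tracking bits):
val = 25  # -> val = 25
q = 24  # -> q = 24
val = val << 2  # -> val = 100
bits = val & q | val ^ q  # -> bits = 124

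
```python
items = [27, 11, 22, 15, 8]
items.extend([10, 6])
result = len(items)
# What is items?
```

Answer: [27, 11, 22, 15, 8, 10, 6]

Derivation:
Trace (tracking items):
items = [27, 11, 22, 15, 8]  # -> items = [27, 11, 22, 15, 8]
items.extend([10, 6])  # -> items = [27, 11, 22, 15, 8, 10, 6]
result = len(items)  # -> result = 7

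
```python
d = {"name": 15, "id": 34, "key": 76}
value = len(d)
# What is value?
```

Answer: 3

Derivation:
Trace (tracking value):
d = {'name': 15, 'id': 34, 'key': 76}  # -> d = {'name': 15, 'id': 34, 'key': 76}
value = len(d)  # -> value = 3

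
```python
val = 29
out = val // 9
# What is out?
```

Trace (tracking out):
val = 29  # -> val = 29
out = val // 9  # -> out = 3

Answer: 3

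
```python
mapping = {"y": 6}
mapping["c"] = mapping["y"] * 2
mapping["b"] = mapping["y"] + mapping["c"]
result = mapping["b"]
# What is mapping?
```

Answer: {'y': 6, 'c': 12, 'b': 18}

Derivation:
Trace (tracking mapping):
mapping = {'y': 6}  # -> mapping = {'y': 6}
mapping['c'] = mapping['y'] * 2  # -> mapping = {'y': 6, 'c': 12}
mapping['b'] = mapping['y'] + mapping['c']  # -> mapping = {'y': 6, 'c': 12, 'b': 18}
result = mapping['b']  # -> result = 18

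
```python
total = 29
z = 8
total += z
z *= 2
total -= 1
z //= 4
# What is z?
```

Trace (tracking z):
total = 29  # -> total = 29
z = 8  # -> z = 8
total += z  # -> total = 37
z *= 2  # -> z = 16
total -= 1  # -> total = 36
z //= 4  # -> z = 4

Answer: 4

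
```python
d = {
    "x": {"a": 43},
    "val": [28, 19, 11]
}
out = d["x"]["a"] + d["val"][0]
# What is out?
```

Trace (tracking out):
d = {'x': {'a': 43}, 'val': [28, 19, 11]}  # -> d = {'x': {'a': 43}, 'val': [28, 19, 11]}
out = d['x']['a'] + d['val'][0]  # -> out = 71

Answer: 71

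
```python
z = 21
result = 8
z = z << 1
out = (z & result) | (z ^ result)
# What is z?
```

Answer: 42

Derivation:
Trace (tracking z):
z = 21  # -> z = 21
result = 8  # -> result = 8
z = z << 1  # -> z = 42
out = z & result | z ^ result  # -> out = 42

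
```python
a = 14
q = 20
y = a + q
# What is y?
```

Answer: 34

Derivation:
Trace (tracking y):
a = 14  # -> a = 14
q = 20  # -> q = 20
y = a + q  # -> y = 34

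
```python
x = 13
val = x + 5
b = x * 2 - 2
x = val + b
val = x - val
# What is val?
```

Trace (tracking val):
x = 13  # -> x = 13
val = x + 5  # -> val = 18
b = x * 2 - 2  # -> b = 24
x = val + b  # -> x = 42
val = x - val  # -> val = 24

Answer: 24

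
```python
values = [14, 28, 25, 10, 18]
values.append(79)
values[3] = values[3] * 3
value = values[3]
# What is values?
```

Answer: [14, 28, 25, 30, 18, 79]

Derivation:
Trace (tracking values):
values = [14, 28, 25, 10, 18]  # -> values = [14, 28, 25, 10, 18]
values.append(79)  # -> values = [14, 28, 25, 10, 18, 79]
values[3] = values[3] * 3  # -> values = [14, 28, 25, 30, 18, 79]
value = values[3]  # -> value = 30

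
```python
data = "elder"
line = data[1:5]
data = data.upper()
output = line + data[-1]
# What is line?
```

Trace (tracking line):
data = 'elder'  # -> data = 'elder'
line = data[1:5]  # -> line = 'lder'
data = data.upper()  # -> data = 'ELDER'
output = line + data[-1]  # -> output = 'lderR'

Answer: 'lder'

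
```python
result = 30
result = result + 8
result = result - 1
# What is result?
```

Trace (tracking result):
result = 30  # -> result = 30
result = result + 8  # -> result = 38
result = result - 1  # -> result = 37

Answer: 37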